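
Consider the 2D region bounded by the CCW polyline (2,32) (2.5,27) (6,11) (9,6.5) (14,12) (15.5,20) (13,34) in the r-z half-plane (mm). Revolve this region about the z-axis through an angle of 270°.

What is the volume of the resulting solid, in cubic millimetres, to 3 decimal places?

Volume = 10864.609 mm³

Profile (r,z), 7 vertices: (2,32) (2.5,27) (6,11) (9,6.5) (14,12) (15.5,20) (13,34)
edge 0: (2,32)→(2.5,27)  cross = 2·27 − 2.5·32 = -26.0000; (r_i+r_j)·cross = 4.5·-26.0000 = -117.0000
edge 1: (2.5,27)→(6,11)  cross = 2.5·11 − 6·27 = -134.5000; (r_i+r_j)·cross = 8.5·-134.5000 = -1143.2500
edge 2: (6,11)→(9,6.5)  cross = 6·6.5 − 9·11 = -60.0000; (r_i+r_j)·cross = 15·-60.0000 = -900.0000
edge 3: (9,6.5)→(14,12)  cross = 9·12 − 14·6.5 = 17.0000; (r_i+r_j)·cross = 23·17.0000 = 391.0000
edge 4: (14,12)→(15.5,20)  cross = 14·20 − 15.5·12 = 94.0000; (r_i+r_j)·cross = 29.5·94.0000 = 2773.0000
edge 5: (15.5,20)→(13,34)  cross = 15.5·34 − 13·20 = 267.0000; (r_i+r_j)·cross = 28.5·267.0000 = 7609.5000
edge 6: (13,34)→(2,32)  cross = 13·32 − 2·34 = 348.0000; (r_i+r_j)·cross = 15·348.0000 = 5220.0000
Σcross = 505.5000 → A = |Σcross|/2 = 252.7500 mm²
Σ(r_i+r_j)·cross = 13833.2500 → first moment M = |Σ|/6 = 2305.5417
R_c = M/A = 2305.5417/252.7500 = 9.1218 mm
θ = 270° = 4.712389 rad
V = θ·R_c·A = 4.712389·9.1218·252.7500 = 10864.609 mm³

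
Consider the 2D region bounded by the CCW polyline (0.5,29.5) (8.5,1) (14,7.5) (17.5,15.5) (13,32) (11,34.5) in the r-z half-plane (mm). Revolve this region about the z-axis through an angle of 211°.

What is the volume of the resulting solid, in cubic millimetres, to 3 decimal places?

Volume = 11263.906 mm³

Profile (r,z), 6 vertices: (0.5,29.5) (8.5,1) (14,7.5) (17.5,15.5) (13,32) (11,34.5)
edge 0: (0.5,29.5)→(8.5,1)  cross = 0.5·1 − 8.5·29.5 = -250.2500; (r_i+r_j)·cross = 9·-250.2500 = -2252.2500
edge 1: (8.5,1)→(14,7.5)  cross = 8.5·7.5 − 14·1 = 49.7500; (r_i+r_j)·cross = 22.5·49.7500 = 1119.3750
edge 2: (14,7.5)→(17.5,15.5)  cross = 14·15.5 − 17.5·7.5 = 85.7500; (r_i+r_j)·cross = 31.5·85.7500 = 2701.1250
edge 3: (17.5,15.5)→(13,32)  cross = 17.5·32 − 13·15.5 = 358.5000; (r_i+r_j)·cross = 30.5·358.5000 = 10934.2500
edge 4: (13,32)→(11,34.5)  cross = 13·34.5 − 11·32 = 96.5000; (r_i+r_j)·cross = 24·96.5000 = 2316.0000
edge 5: (11,34.5)→(0.5,29.5)  cross = 11·29.5 − 0.5·34.5 = 307.2500; (r_i+r_j)·cross = 11.5·307.2500 = 3533.3750
Σcross = 647.5000 → A = |Σcross|/2 = 323.7500 mm²
Σ(r_i+r_j)·cross = 18351.8750 → first moment M = |Σ|/6 = 3058.6458
R_c = M/A = 3058.6458/323.7500 = 9.4476 mm
θ = 211° = 3.682645 rad
V = θ·R_c·A = 3.682645·9.4476·323.7500 = 11263.906 mm³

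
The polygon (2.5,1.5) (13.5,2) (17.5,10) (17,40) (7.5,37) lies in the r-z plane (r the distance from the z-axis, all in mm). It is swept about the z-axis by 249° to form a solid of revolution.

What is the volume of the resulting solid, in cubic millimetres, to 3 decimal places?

Volume = 20562.483 mm³

Profile (r,z), 5 vertices: (2.5,1.5) (13.5,2) (17.5,10) (17,40) (7.5,37)
edge 0: (2.5,1.5)→(13.5,2)  cross = 2.5·2 − 13.5·1.5 = -15.2500; (r_i+r_j)·cross = 16·-15.2500 = -244.0000
edge 1: (13.5,2)→(17.5,10)  cross = 13.5·10 − 17.5·2 = 100.0000; (r_i+r_j)·cross = 31·100.0000 = 3100.0000
edge 2: (17.5,10)→(17,40)  cross = 17.5·40 − 17·10 = 530.0000; (r_i+r_j)·cross = 34.5·530.0000 = 18285.0000
edge 3: (17,40)→(7.5,37)  cross = 17·37 − 7.5·40 = 329.0000; (r_i+r_j)·cross = 24.5·329.0000 = 8060.5000
edge 4: (7.5,37)→(2.5,1.5)  cross = 7.5·1.5 − 2.5·37 = -81.2500; (r_i+r_j)·cross = 10·-81.2500 = -812.5000
Σcross = 862.5000 → A = |Σcross|/2 = 431.2500 mm²
Σ(r_i+r_j)·cross = 28389.0000 → first moment M = |Σ|/6 = 4731.5000
R_c = M/A = 4731.5000/431.2500 = 10.9716 mm
θ = 249° = 4.345870 rad
V = θ·R_c·A = 4.345870·10.9716·431.2500 = 20562.483 mm³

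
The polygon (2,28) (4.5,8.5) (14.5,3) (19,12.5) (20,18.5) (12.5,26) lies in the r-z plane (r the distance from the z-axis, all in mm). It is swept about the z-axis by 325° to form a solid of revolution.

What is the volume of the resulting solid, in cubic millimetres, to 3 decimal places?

Profile (r,z), 6 vertices: (2,28) (4.5,8.5) (14.5,3) (19,12.5) (20,18.5) (12.5,26)
edge 0: (2,28)→(4.5,8.5)  cross = 2·8.5 − 4.5·28 = -109.0000; (r_i+r_j)·cross = 6.5·-109.0000 = -708.5000
edge 1: (4.5,8.5)→(14.5,3)  cross = 4.5·3 − 14.5·8.5 = -109.7500; (r_i+r_j)·cross = 19·-109.7500 = -2085.2500
edge 2: (14.5,3)→(19,12.5)  cross = 14.5·12.5 − 19·3 = 124.2500; (r_i+r_j)·cross = 33.5·124.2500 = 4162.3750
edge 3: (19,12.5)→(20,18.5)  cross = 19·18.5 − 20·12.5 = 101.5000; (r_i+r_j)·cross = 39·101.5000 = 3958.5000
edge 4: (20,18.5)→(12.5,26)  cross = 20·26 − 12.5·18.5 = 288.7500; (r_i+r_j)·cross = 32.5·288.7500 = 9384.3750
edge 5: (12.5,26)→(2,28)  cross = 12.5·28 − 2·26 = 298.0000; (r_i+r_j)·cross = 14.5·298.0000 = 4321.0000
Σcross = 593.7500 → A = |Σcross|/2 = 296.8750 mm²
Σ(r_i+r_j)·cross = 19032.5000 → first moment M = |Σ|/6 = 3172.0833
R_c = M/A = 3172.0833/296.8750 = 10.6849 mm
θ = 325° = 5.672320 rad
V = θ·R_c·A = 5.672320·10.6849·296.8750 = 17993.072 mm³

Volume = 17993.072 mm³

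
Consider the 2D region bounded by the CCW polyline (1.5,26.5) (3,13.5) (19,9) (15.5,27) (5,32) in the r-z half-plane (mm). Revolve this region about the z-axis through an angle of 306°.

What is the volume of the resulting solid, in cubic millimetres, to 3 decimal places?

Volume = 13814.519 mm³

Profile (r,z), 5 vertices: (1.5,26.5) (3,13.5) (19,9) (15.5,27) (5,32)
edge 0: (1.5,26.5)→(3,13.5)  cross = 1.5·13.5 − 3·26.5 = -59.2500; (r_i+r_j)·cross = 4.5·-59.2500 = -266.6250
edge 1: (3,13.5)→(19,9)  cross = 3·9 − 19·13.5 = -229.5000; (r_i+r_j)·cross = 22·-229.5000 = -5049.0000
edge 2: (19,9)→(15.5,27)  cross = 19·27 − 15.5·9 = 373.5000; (r_i+r_j)·cross = 34.5·373.5000 = 12885.7500
edge 3: (15.5,27)→(5,32)  cross = 15.5·32 − 5·27 = 361.0000; (r_i+r_j)·cross = 20.5·361.0000 = 7400.5000
edge 4: (5,32)→(1.5,26.5)  cross = 5·26.5 − 1.5·32 = 84.5000; (r_i+r_j)·cross = 6.5·84.5000 = 549.2500
Σcross = 530.2500 → A = |Σcross|/2 = 265.1250 mm²
Σ(r_i+r_j)·cross = 15519.8750 → first moment M = |Σ|/6 = 2586.6458
R_c = M/A = 2586.6458/265.1250 = 9.7563 mm
θ = 306° = 5.340708 rad
V = θ·R_c·A = 5.340708·9.7563·265.1250 = 13814.519 mm³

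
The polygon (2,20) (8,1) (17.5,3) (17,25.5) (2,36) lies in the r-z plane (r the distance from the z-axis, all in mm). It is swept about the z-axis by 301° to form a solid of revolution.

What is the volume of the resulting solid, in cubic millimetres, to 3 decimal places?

Profile (r,z), 5 vertices: (2,20) (8,1) (17.5,3) (17,25.5) (2,36)
edge 0: (2,20)→(8,1)  cross = 2·1 − 8·20 = -158.0000; (r_i+r_j)·cross = 10·-158.0000 = -1580.0000
edge 1: (8,1)→(17.5,3)  cross = 8·3 − 17.5·1 = 6.5000; (r_i+r_j)·cross = 25.5·6.5000 = 165.7500
edge 2: (17.5,3)→(17,25.5)  cross = 17.5·25.5 − 17·3 = 395.2500; (r_i+r_j)·cross = 34.5·395.2500 = 13636.1250
edge 3: (17,25.5)→(2,36)  cross = 17·36 − 2·25.5 = 561.0000; (r_i+r_j)·cross = 19·561.0000 = 10659.0000
edge 4: (2,36)→(2,20)  cross = 2·20 − 2·36 = -32.0000; (r_i+r_j)·cross = 4·-32.0000 = -128.0000
Σcross = 772.7500 → A = |Σcross|/2 = 386.3750 mm²
Σ(r_i+r_j)·cross = 22752.8750 → first moment M = |Σ|/6 = 3792.1458
R_c = M/A = 3792.1458/386.3750 = 9.8147 mm
θ = 301° = 5.253441 rad
V = θ·R_c·A = 5.253441·9.8147·386.3750 = 19921.815 mm³

Volume = 19921.815 mm³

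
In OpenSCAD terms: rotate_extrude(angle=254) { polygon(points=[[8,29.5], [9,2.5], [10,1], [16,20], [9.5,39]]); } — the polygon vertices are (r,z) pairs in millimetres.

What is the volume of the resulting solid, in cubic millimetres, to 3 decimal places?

Profile (r,z), 5 vertices: (8,29.5) (9,2.5) (10,1) (16,20) (9.5,39)
edge 0: (8,29.5)→(9,2.5)  cross = 8·2.5 − 9·29.5 = -245.5000; (r_i+r_j)·cross = 17·-245.5000 = -4173.5000
edge 1: (9,2.5)→(10,1)  cross = 9·1 − 10·2.5 = -16.0000; (r_i+r_j)·cross = 19·-16.0000 = -304.0000
edge 2: (10,1)→(16,20)  cross = 10·20 − 16·1 = 184.0000; (r_i+r_j)·cross = 26·184.0000 = 4784.0000
edge 3: (16,20)→(9.5,39)  cross = 16·39 − 9.5·20 = 434.0000; (r_i+r_j)·cross = 25.5·434.0000 = 11067.0000
edge 4: (9.5,39)→(8,29.5)  cross = 9.5·29.5 − 8·39 = -31.7500; (r_i+r_j)·cross = 17.5·-31.7500 = -555.6250
Σcross = 324.7500 → A = |Σcross|/2 = 162.3750 mm²
Σ(r_i+r_j)·cross = 10817.8750 → first moment M = |Σ|/6 = 1802.9792
R_c = M/A = 1802.9792/162.3750 = 11.1038 mm
θ = 254° = 4.433136 rad
V = θ·R_c·A = 4.433136·11.1038·162.3750 = 7992.852 mm³

Volume = 7992.852 mm³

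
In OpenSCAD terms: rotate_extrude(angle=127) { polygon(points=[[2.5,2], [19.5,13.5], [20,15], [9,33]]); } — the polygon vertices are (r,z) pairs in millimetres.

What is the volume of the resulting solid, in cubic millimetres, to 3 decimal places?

Volume = 5636.179 mm³

Profile (r,z), 4 vertices: (2.5,2) (19.5,13.5) (20,15) (9,33)
edge 0: (2.5,2)→(19.5,13.5)  cross = 2.5·13.5 − 19.5·2 = -5.2500; (r_i+r_j)·cross = 22·-5.2500 = -115.5000
edge 1: (19.5,13.5)→(20,15)  cross = 19.5·15 − 20·13.5 = 22.5000; (r_i+r_j)·cross = 39.5·22.5000 = 888.7500
edge 2: (20,15)→(9,33)  cross = 20·33 − 9·15 = 525.0000; (r_i+r_j)·cross = 29·525.0000 = 15225.0000
edge 3: (9,33)→(2.5,2)  cross = 9·2 − 2.5·33 = -64.5000; (r_i+r_j)·cross = 11.5·-64.5000 = -741.7500
Σcross = 477.7500 → A = |Σcross|/2 = 238.8750 mm²
Σ(r_i+r_j)·cross = 15256.5000 → first moment M = |Σ|/6 = 2542.7500
R_c = M/A = 2542.7500/238.8750 = 10.6447 mm
θ = 127° = 2.216568 rad
V = θ·R_c·A = 2.216568·10.6447·238.8750 = 5636.179 mm³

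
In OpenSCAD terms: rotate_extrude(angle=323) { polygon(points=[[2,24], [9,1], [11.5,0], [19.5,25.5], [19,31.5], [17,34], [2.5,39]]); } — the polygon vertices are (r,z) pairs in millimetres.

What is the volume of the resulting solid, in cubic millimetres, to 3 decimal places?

Profile (r,z), 7 vertices: (2,24) (9,1) (11.5,0) (19.5,25.5) (19,31.5) (17,34) (2.5,39)
edge 0: (2,24)→(9,1)  cross = 2·1 − 9·24 = -214.0000; (r_i+r_j)·cross = 11·-214.0000 = -2354.0000
edge 1: (9,1)→(11.5,0)  cross = 9·0 − 11.5·1 = -11.5000; (r_i+r_j)·cross = 20.5·-11.5000 = -235.7500
edge 2: (11.5,0)→(19.5,25.5)  cross = 11.5·25.5 − 19.5·0 = 293.2500; (r_i+r_j)·cross = 31·293.2500 = 9090.7500
edge 3: (19.5,25.5)→(19,31.5)  cross = 19.5·31.5 − 19·25.5 = 129.7500; (r_i+r_j)·cross = 38.5·129.7500 = 4995.3750
edge 4: (19,31.5)→(17,34)  cross = 19·34 − 17·31.5 = 110.5000; (r_i+r_j)·cross = 36·110.5000 = 3978.0000
edge 5: (17,34)→(2.5,39)  cross = 17·39 − 2.5·34 = 578.0000; (r_i+r_j)·cross = 19.5·578.0000 = 11271.0000
edge 6: (2.5,39)→(2,24)  cross = 2.5·24 − 2·39 = -18.0000; (r_i+r_j)·cross = 4.5·-18.0000 = -81.0000
Σcross = 868.0000 → A = |Σcross|/2 = 434.0000 mm²
Σ(r_i+r_j)·cross = 26664.3750 → first moment M = |Σ|/6 = 4444.0625
R_c = M/A = 4444.0625/434.0000 = 10.2398 mm
θ = 323° = 5.637413 rad
V = θ·R_c·A = 5.637413·10.2398·434.0000 = 25053.018 mm³

Volume = 25053.018 mm³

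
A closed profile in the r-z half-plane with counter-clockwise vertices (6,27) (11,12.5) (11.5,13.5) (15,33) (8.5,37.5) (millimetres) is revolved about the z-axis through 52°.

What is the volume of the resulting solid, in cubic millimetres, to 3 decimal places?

Profile (r,z), 5 vertices: (6,27) (11,12.5) (11.5,13.5) (15,33) (8.5,37.5)
edge 0: (6,27)→(11,12.5)  cross = 6·12.5 − 11·27 = -222.0000; (r_i+r_j)·cross = 17·-222.0000 = -3774.0000
edge 1: (11,12.5)→(11.5,13.5)  cross = 11·13.5 − 11.5·12.5 = 4.7500; (r_i+r_j)·cross = 22.5·4.7500 = 106.8750
edge 2: (11.5,13.5)→(15,33)  cross = 11.5·33 − 15·13.5 = 177.0000; (r_i+r_j)·cross = 26.5·177.0000 = 4690.5000
edge 3: (15,33)→(8.5,37.5)  cross = 15·37.5 − 8.5·33 = 282.0000; (r_i+r_j)·cross = 23.5·282.0000 = 6627.0000
edge 4: (8.5,37.5)→(6,27)  cross = 8.5·27 − 6·37.5 = 4.5000; (r_i+r_j)·cross = 14.5·4.5000 = 65.2500
Σcross = 246.2500 → A = |Σcross|/2 = 123.1250 mm²
Σ(r_i+r_j)·cross = 7715.6250 → first moment M = |Σ|/6 = 1285.9375
R_c = M/A = 1285.9375/123.1250 = 10.4442 mm
θ = 52° = 0.907571 rad
V = θ·R_c·A = 0.907571·10.4442·123.1250 = 1167.080 mm³

Volume = 1167.080 mm³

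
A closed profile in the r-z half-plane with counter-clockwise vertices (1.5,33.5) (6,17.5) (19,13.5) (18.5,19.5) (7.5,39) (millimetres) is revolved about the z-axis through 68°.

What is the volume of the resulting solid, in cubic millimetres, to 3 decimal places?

Profile (r,z), 5 vertices: (1.5,33.5) (6,17.5) (19,13.5) (18.5,19.5) (7.5,39)
edge 0: (1.5,33.5)→(6,17.5)  cross = 1.5·17.5 − 6·33.5 = -174.7500; (r_i+r_j)·cross = 7.5·-174.7500 = -1310.6250
edge 1: (6,17.5)→(19,13.5)  cross = 6·13.5 − 19·17.5 = -251.5000; (r_i+r_j)·cross = 25·-251.5000 = -6287.5000
edge 2: (19,13.5)→(18.5,19.5)  cross = 19·19.5 − 18.5·13.5 = 120.7500; (r_i+r_j)·cross = 37.5·120.7500 = 4528.1250
edge 3: (18.5,19.5)→(7.5,39)  cross = 18.5·39 − 7.5·19.5 = 575.2500; (r_i+r_j)·cross = 26·575.2500 = 14956.5000
edge 4: (7.5,39)→(1.5,33.5)  cross = 7.5·33.5 − 1.5·39 = 192.7500; (r_i+r_j)·cross = 9·192.7500 = 1734.7500
Σcross = 462.5000 → A = |Σcross|/2 = 231.2500 mm²
Σ(r_i+r_j)·cross = 13621.2500 → first moment M = |Σ|/6 = 2270.2083
R_c = M/A = 2270.2083/231.2500 = 9.8171 mm
θ = 68° = 1.186824 rad
V = θ·R_c·A = 1.186824·9.8171·231.2500 = 2694.337 mm³

Volume = 2694.337 mm³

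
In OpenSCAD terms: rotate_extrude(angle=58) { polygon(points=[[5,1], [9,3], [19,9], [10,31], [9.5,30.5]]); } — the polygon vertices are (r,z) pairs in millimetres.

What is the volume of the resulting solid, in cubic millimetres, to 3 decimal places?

Volume = 2253.739 mm³

Profile (r,z), 5 vertices: (5,1) (9,3) (19,9) (10,31) (9.5,30.5)
edge 0: (5,1)→(9,3)  cross = 5·3 − 9·1 = 6.0000; (r_i+r_j)·cross = 14·6.0000 = 84.0000
edge 1: (9,3)→(19,9)  cross = 9·9 − 19·3 = 24.0000; (r_i+r_j)·cross = 28·24.0000 = 672.0000
edge 2: (19,9)→(10,31)  cross = 19·31 − 10·9 = 499.0000; (r_i+r_j)·cross = 29·499.0000 = 14471.0000
edge 3: (10,31)→(9.5,30.5)  cross = 10·30.5 − 9.5·31 = 10.5000; (r_i+r_j)·cross = 19.5·10.5000 = 204.7500
edge 4: (9.5,30.5)→(5,1)  cross = 9.5·1 − 5·30.5 = -143.0000; (r_i+r_j)·cross = 14.5·-143.0000 = -2073.5000
Σcross = 396.5000 → A = |Σcross|/2 = 198.2500 mm²
Σ(r_i+r_j)·cross = 13358.2500 → first moment M = |Σ|/6 = 2226.3750
R_c = M/A = 2226.3750/198.2500 = 11.2301 mm
θ = 58° = 1.012291 rad
V = θ·R_c·A = 1.012291·11.2301·198.2500 = 2253.739 mm³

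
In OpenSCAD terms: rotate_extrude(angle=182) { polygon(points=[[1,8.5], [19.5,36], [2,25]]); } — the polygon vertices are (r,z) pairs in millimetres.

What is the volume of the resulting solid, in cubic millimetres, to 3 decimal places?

Profile (r,z), 3 vertices: (1,8.5) (19.5,36) (2,25)
edge 0: (1,8.5)→(19.5,36)  cross = 1·36 − 19.5·8.5 = -129.7500; (r_i+r_j)·cross = 20.5·-129.7500 = -2659.8750
edge 1: (19.5,36)→(2,25)  cross = 19.5·25 − 2·36 = 415.5000; (r_i+r_j)·cross = 21.5·415.5000 = 8933.2500
edge 2: (2,25)→(1,8.5)  cross = 2·8.5 − 1·25 = -8.0000; (r_i+r_j)·cross = 3·-8.0000 = -24.0000
Σcross = 277.7500 → A = |Σcross|/2 = 138.8750 mm²
Σ(r_i+r_j)·cross = 6249.3750 → first moment M = |Σ|/6 = 1041.5625
R_c = M/A = 1041.5625/138.8750 = 7.5000 mm
θ = 182° = 3.176499 rad
V = θ·R_c·A = 3.176499·7.5000·138.8750 = 3308.522 mm³

Volume = 3308.522 mm³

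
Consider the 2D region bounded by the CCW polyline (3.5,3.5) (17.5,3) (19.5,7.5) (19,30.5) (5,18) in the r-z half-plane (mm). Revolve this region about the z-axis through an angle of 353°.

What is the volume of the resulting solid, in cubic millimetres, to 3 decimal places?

Profile (r,z), 5 vertices: (3.5,3.5) (17.5,3) (19.5,7.5) (19,30.5) (5,18)
edge 0: (3.5,3.5)→(17.5,3)  cross = 3.5·3 − 17.5·3.5 = -50.7500; (r_i+r_j)·cross = 21·-50.7500 = -1065.7500
edge 1: (17.5,3)→(19.5,7.5)  cross = 17.5·7.5 − 19.5·3 = 72.7500; (r_i+r_j)·cross = 37·72.7500 = 2691.7500
edge 2: (19.5,7.5)→(19,30.5)  cross = 19.5·30.5 − 19·7.5 = 452.2500; (r_i+r_j)·cross = 38.5·452.2500 = 17411.6250
edge 3: (19,30.5)→(5,18)  cross = 19·18 − 5·30.5 = 189.5000; (r_i+r_j)·cross = 24·189.5000 = 4548.0000
edge 4: (5,18)→(3.5,3.5)  cross = 5·3.5 − 3.5·18 = -45.5000; (r_i+r_j)·cross = 8.5·-45.5000 = -386.7500
Σcross = 618.2500 → A = |Σcross|/2 = 309.1250 mm²
Σ(r_i+r_j)·cross = 23198.8750 → first moment M = |Σ|/6 = 3866.4792
R_c = M/A = 3866.4792/309.1250 = 12.5078 mm
θ = 353° = 6.161012 rad
V = θ·R_c·A = 6.161012·12.5078·309.1250 = 23821.426 mm³

Volume = 23821.426 mm³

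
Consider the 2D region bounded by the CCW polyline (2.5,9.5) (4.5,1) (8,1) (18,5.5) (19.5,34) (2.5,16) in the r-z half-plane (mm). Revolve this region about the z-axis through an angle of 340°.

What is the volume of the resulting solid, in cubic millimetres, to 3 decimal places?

Volume = 23925.752 mm³

Profile (r,z), 6 vertices: (2.5,9.5) (4.5,1) (8,1) (18,5.5) (19.5,34) (2.5,16)
edge 0: (2.5,9.5)→(4.5,1)  cross = 2.5·1 − 4.5·9.5 = -40.2500; (r_i+r_j)·cross = 7·-40.2500 = -281.7500
edge 1: (4.5,1)→(8,1)  cross = 4.5·1 − 8·1 = -3.5000; (r_i+r_j)·cross = 12.5·-3.5000 = -43.7500
edge 2: (8,1)→(18,5.5)  cross = 8·5.5 − 18·1 = 26.0000; (r_i+r_j)·cross = 26·26.0000 = 676.0000
edge 3: (18,5.5)→(19.5,34)  cross = 18·34 − 19.5·5.5 = 504.7500; (r_i+r_j)·cross = 37.5·504.7500 = 18928.1250
edge 4: (19.5,34)→(2.5,16)  cross = 19.5·16 − 2.5·34 = 227.0000; (r_i+r_j)·cross = 22·227.0000 = 4994.0000
edge 5: (2.5,16)→(2.5,9.5)  cross = 2.5·9.5 − 2.5·16 = -16.2500; (r_i+r_j)·cross = 5·-16.2500 = -81.2500
Σcross = 697.7500 → A = |Σcross|/2 = 348.8750 mm²
Σ(r_i+r_j)·cross = 24191.3750 → first moment M = |Σ|/6 = 4031.8958
R_c = M/A = 4031.8958/348.8750 = 11.5568 mm
θ = 340° = 5.934119 rad
V = θ·R_c·A = 5.934119·11.5568·348.8750 = 23925.752 mm³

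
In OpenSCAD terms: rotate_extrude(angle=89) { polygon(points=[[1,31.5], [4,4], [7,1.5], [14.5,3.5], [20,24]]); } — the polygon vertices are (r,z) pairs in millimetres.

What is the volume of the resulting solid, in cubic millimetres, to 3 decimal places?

Volume = 5572.392 mm³

Profile (r,z), 5 vertices: (1,31.5) (4,4) (7,1.5) (14.5,3.5) (20,24)
edge 0: (1,31.5)→(4,4)  cross = 1·4 − 4·31.5 = -122.0000; (r_i+r_j)·cross = 5·-122.0000 = -610.0000
edge 1: (4,4)→(7,1.5)  cross = 4·1.5 − 7·4 = -22.0000; (r_i+r_j)·cross = 11·-22.0000 = -242.0000
edge 2: (7,1.5)→(14.5,3.5)  cross = 7·3.5 − 14.5·1.5 = 2.7500; (r_i+r_j)·cross = 21.5·2.7500 = 59.1250
edge 3: (14.5,3.5)→(20,24)  cross = 14.5·24 − 20·3.5 = 278.0000; (r_i+r_j)·cross = 34.5·278.0000 = 9591.0000
edge 4: (20,24)→(1,31.5)  cross = 20·31.5 − 1·24 = 606.0000; (r_i+r_j)·cross = 21·606.0000 = 12726.0000
Σcross = 742.7500 → A = |Σcross|/2 = 371.3750 mm²
Σ(r_i+r_j)·cross = 21524.1250 → first moment M = |Σ|/6 = 3587.3542
R_c = M/A = 3587.3542/371.3750 = 9.6597 mm
θ = 89° = 1.553343 rad
V = θ·R_c·A = 1.553343·9.6597·371.3750 = 5572.392 mm³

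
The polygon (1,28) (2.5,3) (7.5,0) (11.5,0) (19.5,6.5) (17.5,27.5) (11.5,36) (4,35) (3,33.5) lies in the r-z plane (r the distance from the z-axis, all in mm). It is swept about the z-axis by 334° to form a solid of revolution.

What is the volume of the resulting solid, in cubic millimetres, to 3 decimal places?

Volume = 30119.294 mm³

Profile (r,z), 9 vertices: (1,28) (2.5,3) (7.5,0) (11.5,0) (19.5,6.5) (17.5,27.5) (11.5,36) (4,35) (3,33.5)
edge 0: (1,28)→(2.5,3)  cross = 1·3 − 2.5·28 = -67.0000; (r_i+r_j)·cross = 3.5·-67.0000 = -234.5000
edge 1: (2.5,3)→(7.5,0)  cross = 2.5·0 − 7.5·3 = -22.5000; (r_i+r_j)·cross = 10·-22.5000 = -225.0000
edge 2: (7.5,0)→(11.5,0)  cross = 7.5·0 − 11.5·0 = 0.0000; (r_i+r_j)·cross = 19·0.0000 = 0.0000
edge 3: (11.5,0)→(19.5,6.5)  cross = 11.5·6.5 − 19.5·0 = 74.7500; (r_i+r_j)·cross = 31·74.7500 = 2317.2500
edge 4: (19.5,6.5)→(17.5,27.5)  cross = 19.5·27.5 − 17.5·6.5 = 422.5000; (r_i+r_j)·cross = 37·422.5000 = 15632.5000
edge 5: (17.5,27.5)→(11.5,36)  cross = 17.5·36 − 11.5·27.5 = 313.7500; (r_i+r_j)·cross = 29·313.7500 = 9098.7500
edge 6: (11.5,36)→(4,35)  cross = 11.5·35 − 4·36 = 258.5000; (r_i+r_j)·cross = 15.5·258.5000 = 4006.7500
edge 7: (4,35)→(3,33.5)  cross = 4·33.5 − 3·35 = 29.0000; (r_i+r_j)·cross = 7·29.0000 = 203.0000
edge 8: (3,33.5)→(1,28)  cross = 3·28 − 1·33.5 = 50.5000; (r_i+r_j)·cross = 4·50.5000 = 202.0000
Σcross = 1059.5000 → A = |Σcross|/2 = 529.7500 mm²
Σ(r_i+r_j)·cross = 31000.7500 → first moment M = |Σ|/6 = 5166.7917
R_c = M/A = 5166.7917/529.7500 = 9.7533 mm
θ = 334° = 5.829400 rad
V = θ·R_c·A = 5.829400·9.7533·529.7500 = 30119.294 mm³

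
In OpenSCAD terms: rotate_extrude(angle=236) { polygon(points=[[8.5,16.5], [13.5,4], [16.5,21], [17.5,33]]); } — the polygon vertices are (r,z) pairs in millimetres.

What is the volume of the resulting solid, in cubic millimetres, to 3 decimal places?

Profile (r,z), 4 vertices: (8.5,16.5) (13.5,4) (16.5,21) (17.5,33)
edge 0: (8.5,16.5)→(13.5,4)  cross = 8.5·4 − 13.5·16.5 = -188.7500; (r_i+r_j)·cross = 22·-188.7500 = -4152.5000
edge 1: (13.5,4)→(16.5,21)  cross = 13.5·21 − 16.5·4 = 217.5000; (r_i+r_j)·cross = 30·217.5000 = 6525.0000
edge 2: (16.5,21)→(17.5,33)  cross = 16.5·33 − 17.5·21 = 177.0000; (r_i+r_j)·cross = 34·177.0000 = 6018.0000
edge 3: (17.5,33)→(8.5,16.5)  cross = 17.5·16.5 − 8.5·33 = 8.2500; (r_i+r_j)·cross = 26·8.2500 = 214.5000
Σcross = 214.0000 → A = |Σcross|/2 = 107.0000 mm²
Σ(r_i+r_j)·cross = 8605.0000 → first moment M = |Σ|/6 = 1434.1667
R_c = M/A = 1434.1667/107.0000 = 13.4034 mm
θ = 236° = 4.118977 rad
V = θ·R_c·A = 4.118977·13.4034·107.0000 = 5907.300 mm³

Volume = 5907.300 mm³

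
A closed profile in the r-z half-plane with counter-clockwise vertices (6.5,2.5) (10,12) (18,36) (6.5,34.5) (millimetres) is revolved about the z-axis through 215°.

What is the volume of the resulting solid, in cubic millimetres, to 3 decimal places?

Profile (r,z), 4 vertices: (6.5,2.5) (10,12) (18,36) (6.5,34.5)
edge 0: (6.5,2.5)→(10,12)  cross = 6.5·12 − 10·2.5 = 53.0000; (r_i+r_j)·cross = 16.5·53.0000 = 874.5000
edge 1: (10,12)→(18,36)  cross = 10·36 − 18·12 = 144.0000; (r_i+r_j)·cross = 28·144.0000 = 4032.0000
edge 2: (18,36)→(6.5,34.5)  cross = 18·34.5 − 6.5·36 = 387.0000; (r_i+r_j)·cross = 24.5·387.0000 = 9481.5000
edge 3: (6.5,34.5)→(6.5,2.5)  cross = 6.5·2.5 − 6.5·34.5 = -208.0000; (r_i+r_j)·cross = 13·-208.0000 = -2704.0000
Σcross = 376.0000 → A = |Σcross|/2 = 188.0000 mm²
Σ(r_i+r_j)·cross = 11684.0000 → first moment M = |Σ|/6 = 1947.3333
R_c = M/A = 1947.3333/188.0000 = 10.3582 mm
θ = 215° = 3.752458 rad
V = θ·R_c·A = 3.752458·10.3582·188.0000 = 7307.286 mm³

Volume = 7307.286 mm³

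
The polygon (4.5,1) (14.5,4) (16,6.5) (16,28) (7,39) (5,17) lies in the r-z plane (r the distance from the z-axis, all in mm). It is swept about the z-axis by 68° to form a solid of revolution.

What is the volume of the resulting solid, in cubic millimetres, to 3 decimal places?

Volume = 4005.506 mm³

Profile (r,z), 6 vertices: (4.5,1) (14.5,4) (16,6.5) (16,28) (7,39) (5,17)
edge 0: (4.5,1)→(14.5,4)  cross = 4.5·4 − 14.5·1 = 3.5000; (r_i+r_j)·cross = 19·3.5000 = 66.5000
edge 1: (14.5,4)→(16,6.5)  cross = 14.5·6.5 − 16·4 = 30.2500; (r_i+r_j)·cross = 30.5·30.2500 = 922.6250
edge 2: (16,6.5)→(16,28)  cross = 16·28 − 16·6.5 = 344.0000; (r_i+r_j)·cross = 32·344.0000 = 11008.0000
edge 3: (16,28)→(7,39)  cross = 16·39 − 7·28 = 428.0000; (r_i+r_j)·cross = 23·428.0000 = 9844.0000
edge 4: (7,39)→(5,17)  cross = 7·17 − 5·39 = -76.0000; (r_i+r_j)·cross = 12·-76.0000 = -912.0000
edge 5: (5,17)→(4.5,1)  cross = 5·1 − 4.5·17 = -71.5000; (r_i+r_j)·cross = 9.5·-71.5000 = -679.2500
Σcross = 658.2500 → A = |Σcross|/2 = 329.1250 mm²
Σ(r_i+r_j)·cross = 20249.8750 → first moment M = |Σ|/6 = 3374.9792
R_c = M/A = 3374.9792/329.1250 = 10.2544 mm
θ = 68° = 1.186824 rad
V = θ·R_c·A = 1.186824·10.2544·329.1250 = 4005.506 mm³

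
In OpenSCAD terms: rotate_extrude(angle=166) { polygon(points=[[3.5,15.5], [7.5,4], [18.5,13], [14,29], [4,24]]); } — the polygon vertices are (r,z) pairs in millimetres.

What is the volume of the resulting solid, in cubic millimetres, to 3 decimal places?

Volume = 7147.749 mm³

Profile (r,z), 5 vertices: (3.5,15.5) (7.5,4) (18.5,13) (14,29) (4,24)
edge 0: (3.5,15.5)→(7.5,4)  cross = 3.5·4 − 7.5·15.5 = -102.2500; (r_i+r_j)·cross = 11·-102.2500 = -1124.7500
edge 1: (7.5,4)→(18.5,13)  cross = 7.5·13 − 18.5·4 = 23.5000; (r_i+r_j)·cross = 26·23.5000 = 611.0000
edge 2: (18.5,13)→(14,29)  cross = 18.5·29 − 14·13 = 354.5000; (r_i+r_j)·cross = 32.5·354.5000 = 11521.2500
edge 3: (14,29)→(4,24)  cross = 14·24 − 4·29 = 220.0000; (r_i+r_j)·cross = 18·220.0000 = 3960.0000
edge 4: (4,24)→(3.5,15.5)  cross = 4·15.5 − 3.5·24 = -22.0000; (r_i+r_j)·cross = 7.5·-22.0000 = -165.0000
Σcross = 473.7500 → A = |Σcross|/2 = 236.8750 mm²
Σ(r_i+r_j)·cross = 14802.5000 → first moment M = |Σ|/6 = 2467.0833
R_c = M/A = 2467.0833/236.8750 = 10.4151 mm
θ = 166° = 2.897247 rad
V = θ·R_c·A = 2.897247·10.4151·236.8750 = 7147.749 mm³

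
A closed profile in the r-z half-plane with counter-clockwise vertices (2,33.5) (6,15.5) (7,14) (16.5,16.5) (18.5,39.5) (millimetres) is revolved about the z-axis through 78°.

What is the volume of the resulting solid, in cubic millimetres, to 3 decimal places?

Volume = 4270.151 mm³

Profile (r,z), 5 vertices: (2,33.5) (6,15.5) (7,14) (16.5,16.5) (18.5,39.5)
edge 0: (2,33.5)→(6,15.5)  cross = 2·15.5 − 6·33.5 = -170.0000; (r_i+r_j)·cross = 8·-170.0000 = -1360.0000
edge 1: (6,15.5)→(7,14)  cross = 6·14 − 7·15.5 = -24.5000; (r_i+r_j)·cross = 13·-24.5000 = -318.5000
edge 2: (7,14)→(16.5,16.5)  cross = 7·16.5 − 16.5·14 = -115.5000; (r_i+r_j)·cross = 23.5·-115.5000 = -2714.2500
edge 3: (16.5,16.5)→(18.5,39.5)  cross = 16.5·39.5 − 18.5·16.5 = 346.5000; (r_i+r_j)·cross = 35·346.5000 = 12127.5000
edge 4: (18.5,39.5)→(2,33.5)  cross = 18.5·33.5 − 2·39.5 = 540.7500; (r_i+r_j)·cross = 20.5·540.7500 = 11085.3750
Σcross = 577.2500 → A = |Σcross|/2 = 288.6250 mm²
Σ(r_i+r_j)·cross = 18820.1250 → first moment M = |Σ|/6 = 3136.6875
R_c = M/A = 3136.6875/288.6250 = 10.8677 mm
θ = 78° = 1.361357 rad
V = θ·R_c·A = 1.361357·10.8677·288.6250 = 4270.151 mm³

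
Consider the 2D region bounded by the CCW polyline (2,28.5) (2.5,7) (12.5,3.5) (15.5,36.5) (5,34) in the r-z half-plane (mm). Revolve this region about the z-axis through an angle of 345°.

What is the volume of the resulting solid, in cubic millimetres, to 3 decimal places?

Profile (r,z), 5 vertices: (2,28.5) (2.5,7) (12.5,3.5) (15.5,36.5) (5,34)
edge 0: (2,28.5)→(2.5,7)  cross = 2·7 − 2.5·28.5 = -57.2500; (r_i+r_j)·cross = 4.5·-57.2500 = -257.6250
edge 1: (2.5,7)→(12.5,3.5)  cross = 2.5·3.5 − 12.5·7 = -78.7500; (r_i+r_j)·cross = 15·-78.7500 = -1181.2500
edge 2: (12.5,3.5)→(15.5,36.5)  cross = 12.5·36.5 − 15.5·3.5 = 402.0000; (r_i+r_j)·cross = 28·402.0000 = 11256.0000
edge 3: (15.5,36.5)→(5,34)  cross = 15.5·34 − 5·36.5 = 344.5000; (r_i+r_j)·cross = 20.5·344.5000 = 7062.2500
edge 4: (5,34)→(2,28.5)  cross = 5·28.5 − 2·34 = 74.5000; (r_i+r_j)·cross = 7·74.5000 = 521.5000
Σcross = 685.0000 → A = |Σcross|/2 = 342.5000 mm²
Σ(r_i+r_j)·cross = 17400.8750 → first moment M = |Σ|/6 = 2900.1458
R_c = M/A = 2900.1458/342.5000 = 8.4676 mm
θ = 345° = 6.021386 rad
V = θ·R_c·A = 6.021386·8.4676·342.5000 = 17462.897 mm³

Volume = 17462.897 mm³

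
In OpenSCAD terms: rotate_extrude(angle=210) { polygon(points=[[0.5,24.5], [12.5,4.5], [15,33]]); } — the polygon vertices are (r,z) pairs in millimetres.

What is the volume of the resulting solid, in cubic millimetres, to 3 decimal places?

Profile (r,z), 3 vertices: (0.5,24.5) (12.5,4.5) (15,33)
edge 0: (0.5,24.5)→(12.5,4.5)  cross = 0.5·4.5 − 12.5·24.5 = -304.0000; (r_i+r_j)·cross = 13·-304.0000 = -3952.0000
edge 1: (12.5,4.5)→(15,33)  cross = 12.5·33 − 15·4.5 = 345.0000; (r_i+r_j)·cross = 27.5·345.0000 = 9487.5000
edge 2: (15,33)→(0.5,24.5)  cross = 15·24.5 − 0.5·33 = 351.0000; (r_i+r_j)·cross = 15.5·351.0000 = 5440.5000
Σcross = 392.0000 → A = |Σcross|/2 = 196.0000 mm²
Σ(r_i+r_j)·cross = 10976.0000 → first moment M = |Σ|/6 = 1829.3333
R_c = M/A = 1829.3333/196.0000 = 9.3333 mm
θ = 210° = 3.665191 rad
V = θ·R_c·A = 3.665191·9.3333·196.0000 = 6704.857 mm³

Volume = 6704.857 mm³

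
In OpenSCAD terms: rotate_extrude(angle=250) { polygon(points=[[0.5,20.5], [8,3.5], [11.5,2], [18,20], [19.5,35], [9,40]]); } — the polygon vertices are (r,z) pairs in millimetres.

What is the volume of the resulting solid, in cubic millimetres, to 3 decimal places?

Profile (r,z), 6 vertices: (0.5,20.5) (8,3.5) (11.5,2) (18,20) (19.5,35) (9,40)
edge 0: (0.5,20.5)→(8,3.5)  cross = 0.5·3.5 − 8·20.5 = -162.2500; (r_i+r_j)·cross = 8.5·-162.2500 = -1379.1250
edge 1: (8,3.5)→(11.5,2)  cross = 8·2 − 11.5·3.5 = -24.2500; (r_i+r_j)·cross = 19.5·-24.2500 = -472.8750
edge 2: (11.5,2)→(18,20)  cross = 11.5·20 − 18·2 = 194.0000; (r_i+r_j)·cross = 29.5·194.0000 = 5723.0000
edge 3: (18,20)→(19.5,35)  cross = 18·35 − 19.5·20 = 240.0000; (r_i+r_j)·cross = 37.5·240.0000 = 9000.0000
edge 4: (19.5,35)→(9,40)  cross = 19.5·40 − 9·35 = 465.0000; (r_i+r_j)·cross = 28.5·465.0000 = 13252.5000
edge 5: (9,40)→(0.5,20.5)  cross = 9·20.5 − 0.5·40 = 164.5000; (r_i+r_j)·cross = 9.5·164.5000 = 1562.7500
Σcross = 877.0000 → A = |Σcross|/2 = 438.5000 mm²
Σ(r_i+r_j)·cross = 27686.2500 → first moment M = |Σ|/6 = 4614.3750
R_c = M/A = 4614.3750/438.5000 = 10.5231 mm
θ = 250° = 4.363323 rad
V = θ·R_c·A = 4.363323·10.5231·438.5000 = 20134.009 mm³

Volume = 20134.009 mm³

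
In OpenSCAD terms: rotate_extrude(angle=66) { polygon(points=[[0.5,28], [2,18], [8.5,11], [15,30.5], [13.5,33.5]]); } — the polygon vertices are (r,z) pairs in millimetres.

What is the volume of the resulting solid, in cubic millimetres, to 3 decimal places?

Profile (r,z), 5 vertices: (0.5,28) (2,18) (8.5,11) (15,30.5) (13.5,33.5)
edge 0: (0.5,28)→(2,18)  cross = 0.5·18 − 2·28 = -47.0000; (r_i+r_j)·cross = 2.5·-47.0000 = -117.5000
edge 1: (2,18)→(8.5,11)  cross = 2·11 − 8.5·18 = -131.0000; (r_i+r_j)·cross = 10.5·-131.0000 = -1375.5000
edge 2: (8.5,11)→(15,30.5)  cross = 8.5·30.5 − 15·11 = 94.2500; (r_i+r_j)·cross = 23.5·94.2500 = 2214.8750
edge 3: (15,30.5)→(13.5,33.5)  cross = 15·33.5 − 13.5·30.5 = 90.7500; (r_i+r_j)·cross = 28.5·90.7500 = 2586.3750
edge 4: (13.5,33.5)→(0.5,28)  cross = 13.5·28 − 0.5·33.5 = 361.2500; (r_i+r_j)·cross = 14·361.2500 = 5057.5000
Σcross = 368.2500 → A = |Σcross|/2 = 184.1250 mm²
Σ(r_i+r_j)·cross = 8365.7500 → first moment M = |Σ|/6 = 1394.2917
R_c = M/A = 1394.2917/184.1250 = 7.5725 mm
θ = 66° = 1.151917 rad
V = θ·R_c·A = 1.151917·7.5725·184.1250 = 1606.109 mm³

Volume = 1606.109 mm³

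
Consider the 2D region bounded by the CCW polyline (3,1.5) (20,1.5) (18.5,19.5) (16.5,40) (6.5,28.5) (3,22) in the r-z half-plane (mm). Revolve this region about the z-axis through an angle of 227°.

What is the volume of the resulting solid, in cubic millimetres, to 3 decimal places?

Profile (r,z), 6 vertices: (3,1.5) (20,1.5) (18.5,19.5) (16.5,40) (6.5,28.5) (3,22)
edge 0: (3,1.5)→(20,1.5)  cross = 3·1.5 − 20·1.5 = -25.5000; (r_i+r_j)·cross = 23·-25.5000 = -586.5000
edge 1: (20,1.5)→(18.5,19.5)  cross = 20·19.5 − 18.5·1.5 = 362.2500; (r_i+r_j)·cross = 38.5·362.2500 = 13946.6250
edge 2: (18.5,19.5)→(16.5,40)  cross = 18.5·40 − 16.5·19.5 = 418.2500; (r_i+r_j)·cross = 35·418.2500 = 14638.7500
edge 3: (16.5,40)→(6.5,28.5)  cross = 16.5·28.5 − 6.5·40 = 210.2500; (r_i+r_j)·cross = 23·210.2500 = 4835.7500
edge 4: (6.5,28.5)→(3,22)  cross = 6.5·22 − 3·28.5 = 57.5000; (r_i+r_j)·cross = 9.5·57.5000 = 546.2500
edge 5: (3,22)→(3,1.5)  cross = 3·1.5 − 3·22 = -61.5000; (r_i+r_j)·cross = 6·-61.5000 = -369.0000
Σcross = 961.2500 → A = |Σcross|/2 = 480.6250 mm²
Σ(r_i+r_j)·cross = 33011.8750 → first moment M = |Σ|/6 = 5501.9792
R_c = M/A = 5501.9792/480.6250 = 11.4476 mm
θ = 227° = 3.961897 rad
V = θ·R_c·A = 3.961897·11.4476·480.6250 = 21798.277 mm³

Volume = 21798.277 mm³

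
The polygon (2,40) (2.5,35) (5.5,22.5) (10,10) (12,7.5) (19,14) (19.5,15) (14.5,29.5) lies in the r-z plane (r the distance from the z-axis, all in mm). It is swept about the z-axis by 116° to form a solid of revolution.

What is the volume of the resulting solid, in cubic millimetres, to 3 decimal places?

Volume = 5791.148 mm³

Profile (r,z), 8 vertices: (2,40) (2.5,35) (5.5,22.5) (10,10) (12,7.5) (19,14) (19.5,15) (14.5,29.5)
edge 0: (2,40)→(2.5,35)  cross = 2·35 − 2.5·40 = -30.0000; (r_i+r_j)·cross = 4.5·-30.0000 = -135.0000
edge 1: (2.5,35)→(5.5,22.5)  cross = 2.5·22.5 − 5.5·35 = -136.2500; (r_i+r_j)·cross = 8·-136.2500 = -1090.0000
edge 2: (5.5,22.5)→(10,10)  cross = 5.5·10 − 10·22.5 = -170.0000; (r_i+r_j)·cross = 15.5·-170.0000 = -2635.0000
edge 3: (10,10)→(12,7.5)  cross = 10·7.5 − 12·10 = -45.0000; (r_i+r_j)·cross = 22·-45.0000 = -990.0000
edge 4: (12,7.5)→(19,14)  cross = 12·14 − 19·7.5 = 25.5000; (r_i+r_j)·cross = 31·25.5000 = 790.5000
edge 5: (19,14)→(19.5,15)  cross = 19·15 − 19.5·14 = 12.0000; (r_i+r_j)·cross = 38.5·12.0000 = 462.0000
edge 6: (19.5,15)→(14.5,29.5)  cross = 19.5·29.5 − 14.5·15 = 357.7500; (r_i+r_j)·cross = 34·357.7500 = 12163.5000
edge 7: (14.5,29.5)→(2,40)  cross = 14.5·40 − 2·29.5 = 521.0000; (r_i+r_j)·cross = 16.5·521.0000 = 8596.5000
Σcross = 535.0000 → A = |Σcross|/2 = 267.5000 mm²
Σ(r_i+r_j)·cross = 17162.5000 → first moment M = |Σ|/6 = 2860.4167
R_c = M/A = 2860.4167/267.5000 = 10.6931 mm
θ = 116° = 2.024582 rad
V = θ·R_c·A = 2.024582·10.6931·267.5000 = 5791.148 mm³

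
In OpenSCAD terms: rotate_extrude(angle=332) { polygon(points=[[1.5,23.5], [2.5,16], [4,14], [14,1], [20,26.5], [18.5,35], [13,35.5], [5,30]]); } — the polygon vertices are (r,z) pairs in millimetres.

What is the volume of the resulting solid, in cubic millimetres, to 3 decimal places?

Profile (r,z), 8 vertices: (1.5,23.5) (2.5,16) (4,14) (14,1) (20,26.5) (18.5,35) (13,35.5) (5,30)
edge 0: (1.5,23.5)→(2.5,16)  cross = 1.5·16 − 2.5·23.5 = -34.7500; (r_i+r_j)·cross = 4·-34.7500 = -139.0000
edge 1: (2.5,16)→(4,14)  cross = 2.5·14 − 4·16 = -29.0000; (r_i+r_j)·cross = 6.5·-29.0000 = -188.5000
edge 2: (4,14)→(14,1)  cross = 4·1 − 14·14 = -192.0000; (r_i+r_j)·cross = 18·-192.0000 = -3456.0000
edge 3: (14,1)→(20,26.5)  cross = 14·26.5 − 20·1 = 351.0000; (r_i+r_j)·cross = 34·351.0000 = 11934.0000
edge 4: (20,26.5)→(18.5,35)  cross = 20·35 − 18.5·26.5 = 209.7500; (r_i+r_j)·cross = 38.5·209.7500 = 8075.3750
edge 5: (18.5,35)→(13,35.5)  cross = 18.5·35.5 − 13·35 = 201.7500; (r_i+r_j)·cross = 31.5·201.7500 = 6355.1250
edge 6: (13,35.5)→(5,30)  cross = 13·30 − 5·35.5 = 212.5000; (r_i+r_j)·cross = 18·212.5000 = 3825.0000
edge 7: (5,30)→(1.5,23.5)  cross = 5·23.5 − 1.5·30 = 72.5000; (r_i+r_j)·cross = 6.5·72.5000 = 471.2500
Σcross = 791.7500 → A = |Σcross|/2 = 395.8750 mm²
Σ(r_i+r_j)·cross = 26877.2500 → first moment M = |Σ|/6 = 4479.5417
R_c = M/A = 4479.5417/395.8750 = 11.3155 mm
θ = 332° = 5.794493 rad
V = θ·R_c·A = 5.794493·11.3155·395.8750 = 25956.673 mm³

Volume = 25956.673 mm³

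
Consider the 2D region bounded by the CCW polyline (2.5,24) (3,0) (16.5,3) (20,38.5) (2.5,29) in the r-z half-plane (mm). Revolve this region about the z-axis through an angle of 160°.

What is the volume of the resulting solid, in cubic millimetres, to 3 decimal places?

Volume = 14706.377 mm³

Profile (r,z), 5 vertices: (2.5,24) (3,0) (16.5,3) (20,38.5) (2.5,29)
edge 0: (2.5,24)→(3,0)  cross = 2.5·0 − 3·24 = -72.0000; (r_i+r_j)·cross = 5.5·-72.0000 = -396.0000
edge 1: (3,0)→(16.5,3)  cross = 3·3 − 16.5·0 = 9.0000; (r_i+r_j)·cross = 19.5·9.0000 = 175.5000
edge 2: (16.5,3)→(20,38.5)  cross = 16.5·38.5 − 20·3 = 575.2500; (r_i+r_j)·cross = 36.5·575.2500 = 20996.6250
edge 3: (20,38.5)→(2.5,29)  cross = 20·29 − 2.5·38.5 = 483.7500; (r_i+r_j)·cross = 22.5·483.7500 = 10884.3750
edge 4: (2.5,29)→(2.5,24)  cross = 2.5·24 − 2.5·29 = -12.5000; (r_i+r_j)·cross = 5·-12.5000 = -62.5000
Σcross = 983.5000 → A = |Σcross|/2 = 491.7500 mm²
Σ(r_i+r_j)·cross = 31598.0000 → first moment M = |Σ|/6 = 5266.3333
R_c = M/A = 5266.3333/491.7500 = 10.7094 mm
θ = 160° = 2.792527 rad
V = θ·R_c·A = 2.792527·10.7094·491.7500 = 14706.377 mm³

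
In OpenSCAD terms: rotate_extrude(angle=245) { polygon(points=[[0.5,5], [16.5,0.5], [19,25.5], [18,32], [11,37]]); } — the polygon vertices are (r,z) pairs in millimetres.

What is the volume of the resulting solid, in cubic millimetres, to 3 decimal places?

Volume = 20125.884 mm³

Profile (r,z), 5 vertices: (0.5,5) (16.5,0.5) (19,25.5) (18,32) (11,37)
edge 0: (0.5,5)→(16.5,0.5)  cross = 0.5·0.5 − 16.5·5 = -82.2500; (r_i+r_j)·cross = 17·-82.2500 = -1398.2500
edge 1: (16.5,0.5)→(19,25.5)  cross = 16.5·25.5 − 19·0.5 = 411.2500; (r_i+r_j)·cross = 35.5·411.2500 = 14599.3750
edge 2: (19,25.5)→(18,32)  cross = 19·32 − 18·25.5 = 149.0000; (r_i+r_j)·cross = 37·149.0000 = 5513.0000
edge 3: (18,32)→(11,37)  cross = 18·37 − 11·32 = 314.0000; (r_i+r_j)·cross = 29·314.0000 = 9106.0000
edge 4: (11,37)→(0.5,5)  cross = 11·5 − 0.5·37 = 36.5000; (r_i+r_j)·cross = 11.5·36.5000 = 419.7500
Σcross = 828.5000 → A = |Σcross|/2 = 414.2500 mm²
Σ(r_i+r_j)·cross = 28239.8750 → first moment M = |Σ|/6 = 4706.6458
R_c = M/A = 4706.6458/414.2500 = 11.3618 mm
θ = 245° = 4.276057 rad
V = θ·R_c·A = 4.276057·11.3618·414.2500 = 20125.884 mm³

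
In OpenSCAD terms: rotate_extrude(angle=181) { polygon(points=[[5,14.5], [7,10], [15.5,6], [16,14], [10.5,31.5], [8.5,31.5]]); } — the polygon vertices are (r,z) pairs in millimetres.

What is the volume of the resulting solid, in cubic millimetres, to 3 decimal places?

Volume = 5710.568 mm³

Profile (r,z), 6 vertices: (5,14.5) (7,10) (15.5,6) (16,14) (10.5,31.5) (8.5,31.5)
edge 0: (5,14.5)→(7,10)  cross = 5·10 − 7·14.5 = -51.5000; (r_i+r_j)·cross = 12·-51.5000 = -618.0000
edge 1: (7,10)→(15.5,6)  cross = 7·6 − 15.5·10 = -113.0000; (r_i+r_j)·cross = 22.5·-113.0000 = -2542.5000
edge 2: (15.5,6)→(16,14)  cross = 15.5·14 − 16·6 = 121.0000; (r_i+r_j)·cross = 31.5·121.0000 = 3811.5000
edge 3: (16,14)→(10.5,31.5)  cross = 16·31.5 − 10.5·14 = 357.0000; (r_i+r_j)·cross = 26.5·357.0000 = 9460.5000
edge 4: (10.5,31.5)→(8.5,31.5)  cross = 10.5·31.5 − 8.5·31.5 = 63.0000; (r_i+r_j)·cross = 19·63.0000 = 1197.0000
edge 5: (8.5,31.5)→(5,14.5)  cross = 8.5·14.5 − 5·31.5 = -34.2500; (r_i+r_j)·cross = 13.5·-34.2500 = -462.3750
Σcross = 342.2500 → A = |Σcross|/2 = 171.1250 mm²
Σ(r_i+r_j)·cross = 10846.1250 → first moment M = |Σ|/6 = 1807.6875
R_c = M/A = 1807.6875/171.1250 = 10.5636 mm
θ = 181° = 3.159046 rad
V = θ·R_c·A = 3.159046·10.5636·171.1250 = 5710.568 mm³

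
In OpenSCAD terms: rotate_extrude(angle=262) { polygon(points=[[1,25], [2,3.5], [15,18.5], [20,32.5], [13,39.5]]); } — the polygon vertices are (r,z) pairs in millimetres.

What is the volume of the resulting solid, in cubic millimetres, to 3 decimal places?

Profile (r,z), 5 vertices: (1,25) (2,3.5) (15,18.5) (20,32.5) (13,39.5)
edge 0: (1,25)→(2,3.5)  cross = 1·3.5 − 2·25 = -46.5000; (r_i+r_j)·cross = 3·-46.5000 = -139.5000
edge 1: (2,3.5)→(15,18.5)  cross = 2·18.5 − 15·3.5 = -15.5000; (r_i+r_j)·cross = 17·-15.5000 = -263.5000
edge 2: (15,18.5)→(20,32.5)  cross = 15·32.5 − 20·18.5 = 117.5000; (r_i+r_j)·cross = 35·117.5000 = 4112.5000
edge 3: (20,32.5)→(13,39.5)  cross = 20·39.5 − 13·32.5 = 367.5000; (r_i+r_j)·cross = 33·367.5000 = 12127.5000
edge 4: (13,39.5)→(1,25)  cross = 13·25 − 1·39.5 = 285.5000; (r_i+r_j)·cross = 14·285.5000 = 3997.0000
Σcross = 708.5000 → A = |Σcross|/2 = 354.2500 mm²
Σ(r_i+r_j)·cross = 19834.0000 → first moment M = |Σ|/6 = 3305.6667
R_c = M/A = 3305.6667/354.2500 = 9.3315 mm
θ = 262° = 4.572763 rad
V = θ·R_c·A = 4.572763·9.3315·354.2500 = 15116.029 mm³

Volume = 15116.029 mm³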